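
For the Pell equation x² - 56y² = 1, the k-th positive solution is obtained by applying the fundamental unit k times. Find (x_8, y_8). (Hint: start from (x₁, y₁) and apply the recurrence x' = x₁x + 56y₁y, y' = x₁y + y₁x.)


Step 1: Find the fundamental solution (x₁, y₁) of x² - 56y² = 1.
  Expand √56 as a continued fraction. a₀ = ⌊√56⌋ = 7; iterate m_{k+1} = d_k·a_k − m_k, d_{k+1} = (56 − m_{k+1}²)/d_k, a_{k+1} = ⌊(a₀ + m_{k+1})/d_{k+1}⌋ (starting m₀ = 0, d₀ = 1), with convergents p_k = a_k·p_{k-1} + p_{k-2}, q_k = a_k·q_{k-1} + q_{k-2} (p₋₁ = 1, q₋₁ = 0):
  k = 0: a₀ = 7; p₀/q₀ = 7/1; p₀² − 56·q₀² = 49 − 56 = -7.
  k = 1: m = 7, d = 7, a = ⌊(7 + 7)/7⌋ = 2; p/q = (2·7 + 1)/(2·1 + 0) = 15/2; p² − 56·q² = 225 − 224 = 1.
  The first convergent with p² − 56·q² = 1 gives the fundamental solution (x₁, y₁) = (15, 2).
Step 2: Apply the recurrence (x_{n+1}, y_{n+1}) = (x₁x_n + 56y₁y_n, x₁y_n + y₁x_n) repeatedly.
  From (x_1, y_1) = (15, 2): x_2 = 15·15 + 56·2·2 = 449; y_2 = 15·2 + 2·15 = 60.
  From (x_2, y_2) = (449, 60): x_3 = 15·449 + 56·2·60 = 13455; y_3 = 15·60 + 2·449 = 1798.
  From (x_3, y_3) = (13455, 1798): x_4 = 15·13455 + 56·2·1798 = 403201; y_4 = 15·1798 + 2·13455 = 53880.
  From (x_4, y_4) = (403201, 53880): x_5 = 15·403201 + 56·2·53880 = 12082575; y_5 = 15·53880 + 2·403201 = 1614602.
  From (x_5, y_5) = (12082575, 1614602): x_6 = 15·12082575 + 56·2·1614602 = 362074049; y_6 = 15·1614602 + 2·12082575 = 48384180.
  From (x_6, y_6) = (362074049, 48384180): x_7 = 15·362074049 + 56·2·48384180 = 10850138895; y_7 = 15·48384180 + 2·362074049 = 1449910798.
  From (x_7, y_7) = (10850138895, 1449910798): x_8 = 15·10850138895 + 56·2·1449910798 = 325142092801; y_8 = 15·1449910798 + 2·10850138895 = 43448939760.
Step 3: Verify x_8² - 56·y_8² = 105717380511014096025601 - 105717380511014096025600 = 1 (should be 1). ✓

(x_1, y_1) = (15, 2); (x_8, y_8) = (325142092801, 43448939760).


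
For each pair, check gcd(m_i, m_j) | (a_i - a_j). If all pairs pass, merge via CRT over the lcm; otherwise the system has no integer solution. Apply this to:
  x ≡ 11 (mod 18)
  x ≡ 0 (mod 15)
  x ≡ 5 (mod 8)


Moduli 18, 15, 8 are not pairwise coprime, so CRT works modulo lcm(m_i) when all pairwise compatibility conditions hold.
Pairwise compatibility: gcd(m_i, m_j) must divide a_i - a_j for every pair.
Merge one congruence at a time:
  Start: x ≡ 11 (mod 18).
  Combine with x ≡ 0 (mod 15): gcd(18, 15) = 3, and 0 - 11 = -11 is NOT divisible by 3.
    ⇒ system is inconsistent (no integer solution).

No solution (the system is inconsistent).


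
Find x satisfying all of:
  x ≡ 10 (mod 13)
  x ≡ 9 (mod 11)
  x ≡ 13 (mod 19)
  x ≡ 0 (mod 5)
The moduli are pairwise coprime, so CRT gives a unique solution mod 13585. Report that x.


Product of moduli M = 13 · 11 · 19 · 5 = 13585.
Merge one congruence at a time:
  Start: x ≡ 10 (mod 13).
  Combine with x ≡ 9 (mod 11); new modulus lcm = 143.
    Write x = 10 + 13·t and substitute into x ≡ 9 (mod 11): 13·t ≡ 9 − 10 = -1 (mod 11).
    Reduce coefficients mod 11: 2·t ≡ 10 (mod 11).
    The inverse of 2 mod 11 is 6 (since 2·6 = 12 = 1·11 + 1), so t ≡ 6·10 = 60 ≡ 5 (mod 11).
    Then x = 10 + 13·5 = 75, valid modulo lcm(13, 11) = 143: x ≡ 75 (mod 143).
  Combine with x ≡ 13 (mod 19); new modulus lcm = 2717.
    Write x = 75 + 143·t and substitute into x ≡ 13 (mod 19): 143·t ≡ 13 − 75 = -62 (mod 19).
    Reduce coefficients mod 19: 10·t ≡ 14 (mod 19).
    The inverse of 10 mod 19 is 2 (since 10·2 = 20 = 1·19 + 1), so t ≡ 2·14 = 28 ≡ 9 (mod 19).
    Then x = 75 + 143·9 = 1362, valid modulo lcm(143, 19) = 2717: x ≡ 1362 (mod 2717).
  Combine with x ≡ 0 (mod 5); new modulus lcm = 13585.
    Write x = 1362 + 2717·t and substitute into x ≡ 0 (mod 5): 2717·t ≡ 0 − 1362 = -1362 (mod 5).
    Reduce coefficients mod 5: 2·t ≡ 3 (mod 5).
    The inverse of 2 mod 5 is 3 (since 2·3 = 6 = 1·5 + 1), so t ≡ 3·3 = 9 ≡ 4 (mod 5).
    Then x = 1362 + 2717·4 = 12230, valid modulo lcm(2717, 5) = 13585: x ≡ 12230 (mod 13585).
Verify against each original: 12230 mod 13 = 10, 12230 mod 11 = 9, 12230 mod 19 = 13, 12230 mod 5 = 0.

x ≡ 12230 (mod 13585).


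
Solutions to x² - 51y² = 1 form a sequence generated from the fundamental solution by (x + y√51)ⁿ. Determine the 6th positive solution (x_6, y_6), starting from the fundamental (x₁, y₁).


Step 1: Find the fundamental solution (x₁, y₁) of x² - 51y² = 1.
  Expand √51 as a continued fraction. a₀ = ⌊√51⌋ = 7; iterate m_{k+1} = d_k·a_k − m_k, d_{k+1} = (51 − m_{k+1}²)/d_k, a_{k+1} = ⌊(a₀ + m_{k+1})/d_{k+1}⌋ (starting m₀ = 0, d₀ = 1), with convergents p_k = a_k·p_{k-1} + p_{k-2}, q_k = a_k·q_{k-1} + q_{k-2} (p₋₁ = 1, q₋₁ = 0):
  k = 0: a₀ = 7; p₀/q₀ = 7/1; p₀² − 51·q₀² = 49 − 51 = -2.
  k = 1: m = 7, d = 2, a = ⌊(7 + 7)/2⌋ = 7; p/q = (7·7 + 1)/(7·1 + 0) = 50/7; p² − 51·q² = 2500 − 2499 = 1.
  The first convergent with p² − 51·q² = 1 gives the fundamental solution (x₁, y₁) = (50, 7).
Step 2: Apply the recurrence (x_{n+1}, y_{n+1}) = (x₁x_n + 51y₁y_n, x₁y_n + y₁x_n) repeatedly.
  From (x_1, y_1) = (50, 7): x_2 = 50·50 + 51·7·7 = 4999; y_2 = 50·7 + 7·50 = 700.
  From (x_2, y_2) = (4999, 700): x_3 = 50·4999 + 51·7·700 = 499850; y_3 = 50·700 + 7·4999 = 69993.
  From (x_3, y_3) = (499850, 69993): x_4 = 50·499850 + 51·7·69993 = 49980001; y_4 = 50·69993 + 7·499850 = 6998600.
  From (x_4, y_4) = (49980001, 6998600): x_5 = 50·49980001 + 51·7·6998600 = 4997500250; y_5 = 50·6998600 + 7·49980001 = 699790007.
  From (x_5, y_5) = (4997500250, 699790007): x_6 = 50·4997500250 + 51·7·699790007 = 499700044999; y_6 = 50·699790007 + 7·4997500250 = 69972002100.
Step 3: Verify x_6² - 51·y_6² = 249700134972002624910001 - 249700134972002624910000 = 1 (should be 1). ✓

(x_1, y_1) = (50, 7); (x_6, y_6) = (499700044999, 69972002100).


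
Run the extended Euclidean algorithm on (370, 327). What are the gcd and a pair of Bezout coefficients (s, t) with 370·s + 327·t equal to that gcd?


Euclidean algorithm on (370, 327) — divide until remainder is 0:
  370 = 1 · 327 + 43
  327 = 7 · 43 + 26
  43 = 1 · 26 + 17
  26 = 1 · 17 + 9
  17 = 1 · 9 + 8
  9 = 1 · 8 + 1
  8 = 8 · 1 + 0
gcd(370, 327) = 1.
Track Bezout coefficients alongside the remainders: start with r₀ = 370 = a·1 + b·0 (s = 1, t = 0) and r₁ = 327 = a·0 + b·1 (s = 0, t = 1); each new remainder r_{k+1} = r_{k-1} − q_k·r_k inherits s_{k+1} = s_{k-1} − q_k·s_k, t_{k+1} = t_{k-1} − q_k·t_k, so r_k = a·s_k + b·t_k at every step:
  q = 1: r = 43, s = 1 − 1·0 = 1, t = 0 − 1·1 = -1  (check: 370·1 + 327·(-1) = 43)
  q = 7: r = 26, s = 0 − 7·1 = -7, t = 1 − 7·(-1) = 8  (check: 370·(-7) + 327·8 = 26)
  q = 1: r = 17, s = 1 − 1·(-7) = 8, t = -1 − 1·8 = -9  (check: 370·8 + 327·(-9) = 17)
  q = 1: r = 9, s = -7 − 1·8 = -15, t = 8 − 1·(-9) = 17  (check: 370·(-15) + 327·17 = 9)
  q = 1: r = 8, s = 8 − 1·(-15) = 23, t = -9 − 1·17 = -26  (check: 370·23 + 327·(-26) = 8)
  q = 1: r = 1, s = -15 − 1·23 = -38, t = 17 − 1·(-26) = 43  (check: 370·(-38) + 327·43 = 1)
The row with r = 1 (the gcd) gives the Bezout coefficients s = -38, t = 43.
Result: 370 · (-38) + 327 · (43) = 1.

gcd(370, 327) = 1; s = -38, t = 43 (check: 370·(-38) + 327·43 = 1).


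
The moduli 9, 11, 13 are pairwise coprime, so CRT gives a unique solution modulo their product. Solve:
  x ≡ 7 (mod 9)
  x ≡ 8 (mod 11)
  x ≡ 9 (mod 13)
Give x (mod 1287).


Moduli 9, 11, 13 are pairwise coprime; by CRT there is a unique solution modulo M = 9 · 11 · 13 = 1287.
Solve pairwise, accumulating the modulus:
  Start with x ≡ 7 (mod 9).
  Combine with x ≡ 8 (mod 11): since gcd(9, 11) = 1, we get a unique residue mod 99.
    Write x = 7 + 9·t and substitute into x ≡ 8 (mod 11): 9·t ≡ 8 − 7 = 1 (mod 11).
    The inverse of 9 mod 11 is 5 (since 9·5 = 45 = 4·11 + 1), so t ≡ 5·1 = 5 ≡ 5 (mod 11).
    Then x = 7 + 9·5 = 52, valid modulo lcm(9, 11) = 99: x ≡ 52 (mod 99).
  Combine with x ≡ 9 (mod 13): since gcd(99, 13) = 1, we get a unique residue mod 1287.
    Write x = 52 + 99·t and substitute into x ≡ 9 (mod 13): 99·t ≡ 9 − 52 = -43 (mod 13).
    Reduce coefficients mod 13: 8·t ≡ 9 (mod 13).
    The inverse of 8 mod 13 is 5 (since 8·5 = 40 = 3·13 + 1), so t ≡ 5·9 = 45 ≡ 6 (mod 13).
    Then x = 52 + 99·6 = 646, valid modulo lcm(99, 13) = 1287: x ≡ 646 (mod 1287).
Verify: 646 mod 9 = 7 ✓, 646 mod 11 = 8 ✓, 646 mod 13 = 9 ✓.

x ≡ 646 (mod 1287).


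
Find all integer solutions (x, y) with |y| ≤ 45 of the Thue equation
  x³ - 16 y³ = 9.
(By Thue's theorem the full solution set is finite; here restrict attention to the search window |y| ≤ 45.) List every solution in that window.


The equation is x³ - 16y³ = 9. For fixed y, x³ = 16·y³ + 9, so a solution requires the RHS to be a perfect cube.
Strategy: iterate y from -45 to 45, compute RHS = 16·y³ + 9, and check whether it is a (positive or negative) perfect cube.
Check small values of y:
  y = 0: RHS = 9 is not a perfect cube.
  y = 1: RHS = 25 is not a perfect cube.
  y = -1: RHS = -7 is not a perfect cube.
  y = 2: RHS = 137 is not a perfect cube.
  y = -2: RHS = -119 is not a perfect cube.
  y = 3: RHS = 441 is not a perfect cube.
  y = -3: RHS = -423 is not a perfect cube.
Continuing the search up to |y| = 45 finds no solutions either.
No (x, y) in the scanned range satisfies the equation.

No integer solutions with |y| ≤ 45.


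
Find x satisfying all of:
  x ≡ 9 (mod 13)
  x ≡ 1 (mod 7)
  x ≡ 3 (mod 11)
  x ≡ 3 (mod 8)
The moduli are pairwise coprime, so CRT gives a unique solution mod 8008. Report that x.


Product of moduli M = 13 · 7 · 11 · 8 = 8008.
Merge one congruence at a time:
  Start: x ≡ 9 (mod 13).
  Combine with x ≡ 1 (mod 7); new modulus lcm = 91.
    Write x = 9 + 13·t and substitute into x ≡ 1 (mod 7): 13·t ≡ 1 − 9 = -8 (mod 7).
    Reduce coefficients mod 7: 6·t ≡ 6 (mod 7).
    The inverse of 6 mod 7 is 6 (since 6·6 = 36 = 5·7 + 1), so t ≡ 6·6 = 36 ≡ 1 (mod 7).
    Then x = 9 + 13·1 = 22, valid modulo lcm(13, 7) = 91: x ≡ 22 (mod 91).
  Combine with x ≡ 3 (mod 11); new modulus lcm = 1001.
    Write x = 22 + 91·t and substitute into x ≡ 3 (mod 11): 91·t ≡ 3 − 22 = -19 (mod 11).
    Reduce coefficients mod 11: 3·t ≡ 3 (mod 11).
    The inverse of 3 mod 11 is 4 (since 3·4 = 12 = 1·11 + 1), so t ≡ 4·3 = 12 ≡ 1 (mod 11).
    Then x = 22 + 91·1 = 113, valid modulo lcm(91, 11) = 1001: x ≡ 113 (mod 1001).
  Combine with x ≡ 3 (mod 8); new modulus lcm = 8008.
    Write x = 113 + 1001·t and substitute into x ≡ 3 (mod 8): 1001·t ≡ 3 − 113 = -110 (mod 8).
    Reduce coefficients mod 8: 1·t ≡ 2 (mod 8).
    So t ≡ 2 (mod 8).
    Then x = 113 + 1001·2 = 2115, valid modulo lcm(1001, 8) = 8008: x ≡ 2115 (mod 8008).
Verify against each original: 2115 mod 13 = 9, 2115 mod 7 = 1, 2115 mod 11 = 3, 2115 mod 8 = 3.

x ≡ 2115 (mod 8008).


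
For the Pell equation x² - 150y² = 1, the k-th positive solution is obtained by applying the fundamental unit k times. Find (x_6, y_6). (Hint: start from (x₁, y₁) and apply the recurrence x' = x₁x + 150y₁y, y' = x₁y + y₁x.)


Step 1: Find the fundamental solution (x₁, y₁) of x² - 150y² = 1.
  Expand √150 as a continued fraction. a₀ = ⌊√150⌋ = 12; iterate m_{k+1} = d_k·a_k − m_k, d_{k+1} = (150 − m_{k+1}²)/d_k, a_{k+1} = ⌊(a₀ + m_{k+1})/d_{k+1}⌋ (starting m₀ = 0, d₀ = 1), with convergents p_k = a_k·p_{k-1} + p_{k-2}, q_k = a_k·q_{k-1} + q_{k-2} (p₋₁ = 1, q₋₁ = 0):
  k = 0: a₀ = 12; p₀/q₀ = 12/1; p₀² − 150·q₀² = 144 − 150 = -6.
  k = 1: m = 12, d = 6, a = ⌊(12 + 12)/6⌋ = 4; p/q = (4·12 + 1)/(4·1 + 0) = 49/4; p² − 150·q² = 2401 − 2400 = 1.
  The first convergent with p² − 150·q² = 1 gives the fundamental solution (x₁, y₁) = (49, 4).
Step 2: Apply the recurrence (x_{n+1}, y_{n+1}) = (x₁x_n + 150y₁y_n, x₁y_n + y₁x_n) repeatedly.
  From (x_1, y_1) = (49, 4): x_2 = 49·49 + 150·4·4 = 4801; y_2 = 49·4 + 4·49 = 392.
  From (x_2, y_2) = (4801, 392): x_3 = 49·4801 + 150·4·392 = 470449; y_3 = 49·392 + 4·4801 = 38412.
  From (x_3, y_3) = (470449, 38412): x_4 = 49·470449 + 150·4·38412 = 46099201; y_4 = 49·38412 + 4·470449 = 3763984.
  From (x_4, y_4) = (46099201, 3763984): x_5 = 49·46099201 + 150·4·3763984 = 4517251249; y_5 = 49·3763984 + 4·46099201 = 368832020.
  From (x_5, y_5) = (4517251249, 368832020): x_6 = 49·4517251249 + 150·4·368832020 = 442644523201; y_6 = 49·368832020 + 4·4517251249 = 36141773976.
Step 3: Verify x_6² - 150·y_6² = 195934173919840627286401 - 195934173919840627286400 = 1 (should be 1). ✓

(x_1, y_1) = (49, 4); (x_6, y_6) = (442644523201, 36141773976).


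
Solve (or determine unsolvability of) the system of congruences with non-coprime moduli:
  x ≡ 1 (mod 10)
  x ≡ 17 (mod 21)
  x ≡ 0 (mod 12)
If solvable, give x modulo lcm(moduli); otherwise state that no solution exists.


Moduli 10, 21, 12 are not pairwise coprime, so CRT works modulo lcm(m_i) when all pairwise compatibility conditions hold.
Pairwise compatibility: gcd(m_i, m_j) must divide a_i - a_j for every pair.
Merge one congruence at a time:
  Start: x ≡ 1 (mod 10).
  Combine with x ≡ 17 (mod 21): gcd(10, 21) = 1; 17 - 1 = 16, which IS divisible by 1, so compatible.
    Write x = 1 + 10·t and substitute into x ≡ 17 (mod 21): 10·t ≡ 17 − 1 = 16 (mod 21).
    The inverse of 10 mod 21 is 19 (since 10·19 = 190 = 9·21 + 1), so t ≡ 19·16 = 304 ≡ 10 (mod 21).
    Then x = 1 + 10·10 = 101, valid modulo lcm(10, 21) = 210: x ≡ 101 (mod 210).
  Combine with x ≡ 0 (mod 12): gcd(210, 12) = 6, and 0 - 101 = -101 is NOT divisible by 6.
    ⇒ system is inconsistent (no integer solution).

No solution (the system is inconsistent).


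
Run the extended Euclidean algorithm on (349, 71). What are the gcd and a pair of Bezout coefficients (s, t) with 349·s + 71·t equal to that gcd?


Euclidean algorithm on (349, 71) — divide until remainder is 0:
  349 = 4 · 71 + 65
  71 = 1 · 65 + 6
  65 = 10 · 6 + 5
  6 = 1 · 5 + 1
  5 = 5 · 1 + 0
gcd(349, 71) = 1.
Track Bezout coefficients alongside the remainders: start with r₀ = 349 = a·1 + b·0 (s = 1, t = 0) and r₁ = 71 = a·0 + b·1 (s = 0, t = 1); each new remainder r_{k+1} = r_{k-1} − q_k·r_k inherits s_{k+1} = s_{k-1} − q_k·s_k, t_{k+1} = t_{k-1} − q_k·t_k, so r_k = a·s_k + b·t_k at every step:
  q = 4: r = 65, s = 1 − 4·0 = 1, t = 0 − 4·1 = -4  (check: 349·1 + 71·(-4) = 65)
  q = 1: r = 6, s = 0 − 1·1 = -1, t = 1 − 1·(-4) = 5  (check: 349·(-1) + 71·5 = 6)
  q = 10: r = 5, s = 1 − 10·(-1) = 11, t = -4 − 10·5 = -54  (check: 349·11 + 71·(-54) = 5)
  q = 1: r = 1, s = -1 − 1·11 = -12, t = 5 − 1·(-54) = 59  (check: 349·(-12) + 71·59 = 1)
The row with r = 1 (the gcd) gives the Bezout coefficients s = -12, t = 59.
Result: 349 · (-12) + 71 · (59) = 1.

gcd(349, 71) = 1; s = -12, t = 59 (check: 349·(-12) + 71·59 = 1).


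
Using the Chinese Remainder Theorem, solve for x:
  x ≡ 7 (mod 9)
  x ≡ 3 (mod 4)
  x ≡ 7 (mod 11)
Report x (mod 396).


Moduli 9, 4, 11 are pairwise coprime; by CRT there is a unique solution modulo M = 9 · 4 · 11 = 396.
Solve pairwise, accumulating the modulus:
  Start with x ≡ 7 (mod 9).
  Combine with x ≡ 3 (mod 4): since gcd(9, 4) = 1, we get a unique residue mod 36.
    Write x = 7 + 9·t and substitute into x ≡ 3 (mod 4): 9·t ≡ 3 − 7 = -4 (mod 4).
    Reduce coefficients mod 4: 1·t ≡ 0 (mod 4).
    So t ≡ 0 (mod 4).
    Then x = 7 + 9·0 = 7, valid modulo lcm(9, 4) = 36: x ≡ 7 (mod 36).
  Combine with x ≡ 7 (mod 11): since gcd(36, 11) = 1, we get a unique residue mod 396.
    Write x = 7 + 36·t and substitute into x ≡ 7 (mod 11): 36·t ≡ 7 − 7 = 0 (mod 11).
    Reduce coefficients mod 11: 3·t ≡ 0 (mod 11).
    The inverse of 3 mod 11 is 4 (since 3·4 = 12 = 1·11 + 1), so t ≡ 4·0 = 0 ≡ 0 (mod 11).
    Then x = 7 + 36·0 = 7, valid modulo lcm(36, 11) = 396: x ≡ 7 (mod 396).
Verify: 7 mod 9 = 7 ✓, 7 mod 4 = 3 ✓, 7 mod 11 = 7 ✓.

x ≡ 7 (mod 396).


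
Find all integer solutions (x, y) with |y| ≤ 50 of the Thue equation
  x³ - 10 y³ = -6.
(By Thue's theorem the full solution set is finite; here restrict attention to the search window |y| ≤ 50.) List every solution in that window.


The equation is x³ - 10y³ = -6. For fixed y, x³ = 10·y³ − 6, so a solution requires the RHS to be a perfect cube.
Strategy: iterate y from -50 to 50, compute RHS = 10·y³ − 6, and check whether it is a (positive or negative) perfect cube.
Check small values of y:
  y = 0: RHS = -6 is not a perfect cube.
  y = 1: RHS = 4 is not a perfect cube.
  y = -1: RHS = -16 is not a perfect cube.
  y = 2: RHS = 74 is not a perfect cube.
  y = -2: RHS = -86 is not a perfect cube.
  y = 3: RHS = 264 is not a perfect cube.
  y = -3: RHS = -276 is not a perfect cube.
Continuing the search up to |y| = 50 finds no solutions either.
No (x, y) in the scanned range satisfies the equation.

No integer solutions with |y| ≤ 50.


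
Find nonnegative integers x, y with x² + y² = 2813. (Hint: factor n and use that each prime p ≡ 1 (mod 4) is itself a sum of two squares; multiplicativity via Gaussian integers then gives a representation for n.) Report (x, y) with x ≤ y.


Step 1: Factor n = 2813 = 29 · 97.
Step 2: Check the mod-4 condition on each prime factor: 29 ≡ 1 (mod 4), exponent 1; 97 ≡ 1 (mod 4), exponent 1.
All primes ≡ 3 (mod 4) appear to even exponent (or don't appear), so by the two-squares theorem n IS expressible as a sum of two squares.
Step 3: Build a representation. Here n = 29 · 97 is a product of primes ≡ 1 (mod 4). Each prime p ≡ 1 (mod 4) is itself a sum of two squares; find a² by testing p − a² for a perfect square:
  29: 29 − 1² = 28, 29 − 2² = 25 = 5² ⇒ 29 = 2² + 5².
  97: 97 − 1² = 96, 97 − 2² = 93, 97 − 3² = 88, 97 − 4² = 81 = 9² ⇒ 97 = 4² + 9².
  Combine using the Brahmagupta–Fibonacci identity (a² + b²)(c² + d²) = (ac − bd)² + (ad + bc)² = (ac + bd)² + (ad − bc)²:
  29 · 97 = 2813: from (2² + 5²)(4² + 9²), take (2·4 − 5·9, 2·9 + 5·4) = (8 − 45, 18 + 20) = (-37, 38); dropping signs (only squares matter) gives (37, 38); check 37² + 38² = 1369 + 1444 = 2813 ✓.
Step 4: Order so x ≤ y and verify: 37² + 38² = 1369 + 1444 = 2813 = n. ✓

n = 2813 = 37² + 38² (one valid representation with x ≤ y).


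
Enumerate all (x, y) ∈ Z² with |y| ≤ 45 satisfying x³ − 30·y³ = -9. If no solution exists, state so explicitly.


The equation is x³ - 30y³ = -9. For fixed y, x³ = 30·y³ − 9, so a solution requires the RHS to be a perfect cube.
Strategy: iterate y from -45 to 45, compute RHS = 30·y³ − 9, and check whether it is a (positive or negative) perfect cube.
Check small values of y:
  y = 0: RHS = -9 is not a perfect cube.
  y = 1: RHS = 21 is not a perfect cube.
  y = -1: RHS = -39 is not a perfect cube.
  y = 2: RHS = 231 is not a perfect cube.
  y = -2: RHS = -249 is not a perfect cube.
  y = 3: RHS = 801 is not a perfect cube.
  y = -3: RHS = -819 is not a perfect cube.
Continuing the search up to |y| = 45 finds no solutions either.
No (x, y) in the scanned range satisfies the equation.

No integer solutions with |y| ≤ 45.


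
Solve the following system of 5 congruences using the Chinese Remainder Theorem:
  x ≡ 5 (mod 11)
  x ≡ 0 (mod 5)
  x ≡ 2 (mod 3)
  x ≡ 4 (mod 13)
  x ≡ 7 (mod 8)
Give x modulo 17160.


Product of moduli M = 11 · 5 · 3 · 13 · 8 = 17160.
Merge one congruence at a time:
  Start: x ≡ 5 (mod 11).
  Combine with x ≡ 0 (mod 5); new modulus lcm = 55.
    Write x = 5 + 11·t and substitute into x ≡ 0 (mod 5): 11·t ≡ 0 − 5 = -5 (mod 5).
    Reduce coefficients mod 5: 1·t ≡ 0 (mod 5).
    So t ≡ 0 (mod 5).
    Then x = 5 + 11·0 = 5, valid modulo lcm(11, 5) = 55: x ≡ 5 (mod 55).
  Combine with x ≡ 2 (mod 3); new modulus lcm = 165.
    Write x = 5 + 55·t and substitute into x ≡ 2 (mod 3): 55·t ≡ 2 − 5 = -3 (mod 3).
    Reduce coefficients mod 3: 1·t ≡ 0 (mod 3).
    So t ≡ 0 (mod 3).
    Then x = 5 + 55·0 = 5, valid modulo lcm(55, 3) = 165: x ≡ 5 (mod 165).
  Combine with x ≡ 4 (mod 13); new modulus lcm = 2145.
    Write x = 5 + 165·t and substitute into x ≡ 4 (mod 13): 165·t ≡ 4 − 5 = -1 (mod 13).
    Reduce coefficients mod 13: 9·t ≡ 12 (mod 13).
    The inverse of 9 mod 13 is 3 (since 9·3 = 27 = 2·13 + 1), so t ≡ 3·12 = 36 ≡ 10 (mod 13).
    Then x = 5 + 165·10 = 1655, valid modulo lcm(165, 13) = 2145: x ≡ 1655 (mod 2145).
  Combine with x ≡ 7 (mod 8); new modulus lcm = 17160.
    Write x = 1655 + 2145·t and substitute into x ≡ 7 (mod 8): 2145·t ≡ 7 − 1655 = -1648 (mod 8).
    Reduce coefficients mod 8: 1·t ≡ 0 (mod 8).
    So t ≡ 0 (mod 8).
    Then x = 1655 + 2145·0 = 1655, valid modulo lcm(2145, 8) = 17160: x ≡ 1655 (mod 17160).
Verify against each original: 1655 mod 11 = 5, 1655 mod 5 = 0, 1655 mod 3 = 2, 1655 mod 13 = 4, 1655 mod 8 = 7.

x ≡ 1655 (mod 17160).


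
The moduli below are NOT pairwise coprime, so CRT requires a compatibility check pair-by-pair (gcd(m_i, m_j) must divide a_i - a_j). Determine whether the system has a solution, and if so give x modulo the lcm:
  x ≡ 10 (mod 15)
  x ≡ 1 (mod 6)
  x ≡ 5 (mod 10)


Moduli 15, 6, 10 are not pairwise coprime, so CRT works modulo lcm(m_i) when all pairwise compatibility conditions hold.
Pairwise compatibility: gcd(m_i, m_j) must divide a_i - a_j for every pair.
Merge one congruence at a time:
  Start: x ≡ 10 (mod 15).
  Combine with x ≡ 1 (mod 6): gcd(15, 6) = 3; 1 - 10 = -9, which IS divisible by 3, so compatible.
    Write x = 10 + 15·t and substitute into x ≡ 1 (mod 6): 15·t ≡ 1 − 10 = -9 (mod 6).
    Divide the congruence (and modulus) by g = 3: 5·t ≡ -3 (mod 2).
    Reduce coefficients mod 2: 1·t ≡ 1 (mod 2).
    So t ≡ 1 (mod 2).
    Then x = 10 + 15·1 = 25, valid modulo lcm(15, 6) = 30: x ≡ 25 (mod 30).
  Combine with x ≡ 5 (mod 10): gcd(30, 10) = 10; 5 - 25 = -20, which IS divisible by 10, so compatible.
    Write x = 25 + 30·t and substitute into x ≡ 5 (mod 10): 30·t ≡ 5 − 25 = -20 (mod 10).
    Divide the congruence (and modulus) by g = 10: 3·t ≡ -2 (mod 1).
    Modulo 1 every t works; take t = 0.
    Then x = 25 + 30·0 = 25, valid modulo lcm(30, 10) = 30: x ≡ 25 (mod 30).
Verify: 25 mod 15 = 10, 25 mod 6 = 1, 25 mod 10 = 5.

x ≡ 25 (mod 30).


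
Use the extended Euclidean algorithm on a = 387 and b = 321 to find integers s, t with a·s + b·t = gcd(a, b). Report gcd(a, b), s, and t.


Euclidean algorithm on (387, 321) — divide until remainder is 0:
  387 = 1 · 321 + 66
  321 = 4 · 66 + 57
  66 = 1 · 57 + 9
  57 = 6 · 9 + 3
  9 = 3 · 3 + 0
gcd(387, 321) = 3.
Track Bezout coefficients alongside the remainders: start with r₀ = 387 = a·1 + b·0 (s = 1, t = 0) and r₁ = 321 = a·0 + b·1 (s = 0, t = 1); each new remainder r_{k+1} = r_{k-1} − q_k·r_k inherits s_{k+1} = s_{k-1} − q_k·s_k, t_{k+1} = t_{k-1} − q_k·t_k, so r_k = a·s_k + b·t_k at every step:
  q = 1: r = 66, s = 1 − 1·0 = 1, t = 0 − 1·1 = -1  (check: 387·1 + 321·(-1) = 66)
  q = 4: r = 57, s = 0 − 4·1 = -4, t = 1 − 4·(-1) = 5  (check: 387·(-4) + 321·5 = 57)
  q = 1: r = 9, s = 1 − 1·(-4) = 5, t = -1 − 1·5 = -6  (check: 387·5 + 321·(-6) = 9)
  q = 6: r = 3, s = -4 − 6·5 = -34, t = 5 − 6·(-6) = 41  (check: 387·(-34) + 321·41 = 3)
The row with r = 3 (the gcd) gives the Bezout coefficients s = -34, t = 41.
Result: 387 · (-34) + 321 · (41) = 3.

gcd(387, 321) = 3; s = -34, t = 41 (check: 387·(-34) + 321·41 = 3).


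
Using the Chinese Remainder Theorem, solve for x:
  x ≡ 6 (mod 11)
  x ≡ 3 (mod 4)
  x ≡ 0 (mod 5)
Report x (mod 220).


Moduli 11, 4, 5 are pairwise coprime; by CRT there is a unique solution modulo M = 11 · 4 · 5 = 220.
Solve pairwise, accumulating the modulus:
  Start with x ≡ 6 (mod 11).
  Combine with x ≡ 3 (mod 4): since gcd(11, 4) = 1, we get a unique residue mod 44.
    Write x = 6 + 11·t and substitute into x ≡ 3 (mod 4): 11·t ≡ 3 − 6 = -3 (mod 4).
    Reduce coefficients mod 4: 3·t ≡ 1 (mod 4).
    The inverse of 3 mod 4 is 3 (since 3·3 = 9 = 2·4 + 1), so t ≡ 3·1 = 3 ≡ 3 (mod 4).
    Then x = 6 + 11·3 = 39, valid modulo lcm(11, 4) = 44: x ≡ 39 (mod 44).
  Combine with x ≡ 0 (mod 5): since gcd(44, 5) = 1, we get a unique residue mod 220.
    Write x = 39 + 44·t and substitute into x ≡ 0 (mod 5): 44·t ≡ 0 − 39 = -39 (mod 5).
    Reduce coefficients mod 5: 4·t ≡ 1 (mod 5).
    The inverse of 4 mod 5 is 4 (since 4·4 = 16 = 3·5 + 1), so t ≡ 4·1 = 4 ≡ 4 (mod 5).
    Then x = 39 + 44·4 = 215, valid modulo lcm(44, 5) = 220: x ≡ 215 (mod 220).
Verify: 215 mod 11 = 6 ✓, 215 mod 4 = 3 ✓, 215 mod 5 = 0 ✓.

x ≡ 215 (mod 220).


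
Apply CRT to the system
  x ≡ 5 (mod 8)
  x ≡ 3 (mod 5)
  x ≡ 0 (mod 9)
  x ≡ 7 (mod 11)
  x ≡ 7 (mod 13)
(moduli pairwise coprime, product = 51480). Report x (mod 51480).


Product of moduli M = 8 · 5 · 9 · 11 · 13 = 51480.
Merge one congruence at a time:
  Start: x ≡ 5 (mod 8).
  Combine with x ≡ 3 (mod 5); new modulus lcm = 40.
    Write x = 5 + 8·t and substitute into x ≡ 3 (mod 5): 8·t ≡ 3 − 5 = -2 (mod 5).
    Reduce coefficients mod 5: 3·t ≡ 3 (mod 5).
    The inverse of 3 mod 5 is 2 (since 3·2 = 6 = 1·5 + 1), so t ≡ 2·3 = 6 ≡ 1 (mod 5).
    Then x = 5 + 8·1 = 13, valid modulo lcm(8, 5) = 40: x ≡ 13 (mod 40).
  Combine with x ≡ 0 (mod 9); new modulus lcm = 360.
    Write x = 13 + 40·t and substitute into x ≡ 0 (mod 9): 40·t ≡ 0 − 13 = -13 (mod 9).
    Reduce coefficients mod 9: 4·t ≡ 5 (mod 9).
    The inverse of 4 mod 9 is 7 (since 4·7 = 28 = 3·9 + 1), so t ≡ 7·5 = 35 ≡ 8 (mod 9).
    Then x = 13 + 40·8 = 333, valid modulo lcm(40, 9) = 360: x ≡ 333 (mod 360).
  Combine with x ≡ 7 (mod 11); new modulus lcm = 3960.
    Write x = 333 + 360·t and substitute into x ≡ 7 (mod 11): 360·t ≡ 7 − 333 = -326 (mod 11).
    Reduce coefficients mod 11: 8·t ≡ 4 (mod 11).
    The inverse of 8 mod 11 is 7 (since 8·7 = 56 = 5·11 + 1), so t ≡ 7·4 = 28 ≡ 6 (mod 11).
    Then x = 333 + 360·6 = 2493, valid modulo lcm(360, 11) = 3960: x ≡ 2493 (mod 3960).
  Combine with x ≡ 7 (mod 13); new modulus lcm = 51480.
    Write x = 2493 + 3960·t and substitute into x ≡ 7 (mod 13): 3960·t ≡ 7 − 2493 = -2486 (mod 13).
    Reduce coefficients mod 13: 8·t ≡ 10 (mod 13).
    The inverse of 8 mod 13 is 5 (since 8·5 = 40 = 3·13 + 1), so t ≡ 5·10 = 50 ≡ 11 (mod 13).
    Then x = 2493 + 3960·11 = 46053, valid modulo lcm(3960, 13) = 51480: x ≡ 46053 (mod 51480).
Verify against each original: 46053 mod 8 = 5, 46053 mod 5 = 3, 46053 mod 9 = 0, 46053 mod 11 = 7, 46053 mod 13 = 7.

x ≡ 46053 (mod 51480).


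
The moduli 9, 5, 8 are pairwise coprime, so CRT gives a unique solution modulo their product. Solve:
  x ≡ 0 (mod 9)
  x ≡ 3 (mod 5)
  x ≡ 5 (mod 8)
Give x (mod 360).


Moduli 9, 5, 8 are pairwise coprime; by CRT there is a unique solution modulo M = 9 · 5 · 8 = 360.
Solve pairwise, accumulating the modulus:
  Start with x ≡ 0 (mod 9).
  Combine with x ≡ 3 (mod 5): since gcd(9, 5) = 1, we get a unique residue mod 45.
    Write x = 0 + 9·t and substitute into x ≡ 3 (mod 5): 9·t ≡ 3 − 0 = 3 (mod 5).
    Reduce coefficients mod 5: 4·t ≡ 3 (mod 5).
    The inverse of 4 mod 5 is 4 (since 4·4 = 16 = 3·5 + 1), so t ≡ 4·3 = 12 ≡ 2 (mod 5).
    Then x = 0 + 9·2 = 18, valid modulo lcm(9, 5) = 45: x ≡ 18 (mod 45).
  Combine with x ≡ 5 (mod 8): since gcd(45, 8) = 1, we get a unique residue mod 360.
    Write x = 18 + 45·t and substitute into x ≡ 5 (mod 8): 45·t ≡ 5 − 18 = -13 (mod 8).
    Reduce coefficients mod 8: 5·t ≡ 3 (mod 8).
    The inverse of 5 mod 8 is 5 (since 5·5 = 25 = 3·8 + 1), so t ≡ 5·3 = 15 ≡ 7 (mod 8).
    Then x = 18 + 45·7 = 333, valid modulo lcm(45, 8) = 360: x ≡ 333 (mod 360).
Verify: 333 mod 9 = 0 ✓, 333 mod 5 = 3 ✓, 333 mod 8 = 5 ✓.

x ≡ 333 (mod 360).


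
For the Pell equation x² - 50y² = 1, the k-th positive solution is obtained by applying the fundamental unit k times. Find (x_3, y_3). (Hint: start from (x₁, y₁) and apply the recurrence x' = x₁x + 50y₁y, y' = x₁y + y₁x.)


Step 1: Find the fundamental solution (x₁, y₁) of x² - 50y² = 1.
  Expand √50 as a continued fraction. a₀ = ⌊√50⌋ = 7; iterate m_{k+1} = d_k·a_k − m_k, d_{k+1} = (50 − m_{k+1}²)/d_k, a_{k+1} = ⌊(a₀ + m_{k+1})/d_{k+1}⌋ (starting m₀ = 0, d₀ = 1), with convergents p_k = a_k·p_{k-1} + p_{k-2}, q_k = a_k·q_{k-1} + q_{k-2} (p₋₁ = 1, q₋₁ = 0):
  k = 0: a₀ = 7; p₀/q₀ = 7/1; p₀² − 50·q₀² = 49 − 50 = -1.
  k = 1: m = 7, d = 1, a = ⌊(7 + 7)/1⌋ = 14; p/q = (14·7 + 1)/(14·1 + 0) = 99/14; p² − 50·q² = 9801 − 9800 = 1.
  The first convergent with p² − 50·q² = 1 gives the fundamental solution (x₁, y₁) = (99, 14).
Step 2: Apply the recurrence (x_{n+1}, y_{n+1}) = (x₁x_n + 50y₁y_n, x₁y_n + y₁x_n) repeatedly.
  From (x_1, y_1) = (99, 14): x_2 = 99·99 + 50·14·14 = 19601; y_2 = 99·14 + 14·99 = 2772.
  From (x_2, y_2) = (19601, 2772): x_3 = 99·19601 + 50·14·2772 = 3880899; y_3 = 99·2772 + 14·19601 = 548842.
Step 3: Verify x_3² - 50·y_3² = 15061377048201 - 15061377048200 = 1 (should be 1). ✓

(x_1, y_1) = (99, 14); (x_3, y_3) = (3880899, 548842).


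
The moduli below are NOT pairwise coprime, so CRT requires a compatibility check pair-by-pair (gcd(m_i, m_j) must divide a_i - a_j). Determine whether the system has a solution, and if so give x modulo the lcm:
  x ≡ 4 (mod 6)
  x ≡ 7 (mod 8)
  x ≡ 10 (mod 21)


Moduli 6, 8, 21 are not pairwise coprime, so CRT works modulo lcm(m_i) when all pairwise compatibility conditions hold.
Pairwise compatibility: gcd(m_i, m_j) must divide a_i - a_j for every pair.
Merge one congruence at a time:
  Start: x ≡ 4 (mod 6).
  Combine with x ≡ 7 (mod 8): gcd(6, 8) = 2, and 7 - 4 = 3 is NOT divisible by 2.
    ⇒ system is inconsistent (no integer solution).

No solution (the system is inconsistent).


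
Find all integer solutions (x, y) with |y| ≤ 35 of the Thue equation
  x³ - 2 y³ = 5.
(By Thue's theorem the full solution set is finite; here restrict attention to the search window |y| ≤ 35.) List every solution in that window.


The equation is x³ - 2y³ = 5. For fixed y, x³ = 2·y³ + 5, so a solution requires the RHS to be a perfect cube.
Strategy: iterate y from -35 to 35, compute RHS = 2·y³ + 5, and check whether it is a (positive or negative) perfect cube.
Check small values of y:
  y = 0: RHS = 5 is not a perfect cube.
  y = 1: RHS = 7 is not a perfect cube.
  y = -1: RHS = 3 is not a perfect cube.
  y = 2: RHS = 21 is not a perfect cube.
  y = -2: RHS = -11 is not a perfect cube.
  y = 3: RHS = 59 is not a perfect cube.
  y = -3: RHS = -49 is not a perfect cube.
Continuing the search up to |y| = 35 finds no solutions either.
No (x, y) in the scanned range satisfies the equation.

No integer solutions with |y| ≤ 35.


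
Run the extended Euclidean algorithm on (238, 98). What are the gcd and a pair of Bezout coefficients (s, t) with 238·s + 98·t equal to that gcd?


Euclidean algorithm on (238, 98) — divide until remainder is 0:
  238 = 2 · 98 + 42
  98 = 2 · 42 + 14
  42 = 3 · 14 + 0
gcd(238, 98) = 14.
Track Bezout coefficients alongside the remainders: start with r₀ = 238 = a·1 + b·0 (s = 1, t = 0) and r₁ = 98 = a·0 + b·1 (s = 0, t = 1); each new remainder r_{k+1} = r_{k-1} − q_k·r_k inherits s_{k+1} = s_{k-1} − q_k·s_k, t_{k+1} = t_{k-1} − q_k·t_k, so r_k = a·s_k + b·t_k at every step:
  q = 2: r = 42, s = 1 − 2·0 = 1, t = 0 − 2·1 = -2  (check: 238·1 + 98·(-2) = 42)
  q = 2: r = 14, s = 0 − 2·1 = -2, t = 1 − 2·(-2) = 5  (check: 238·(-2) + 98·5 = 14)
The row with r = 14 (the gcd) gives the Bezout coefficients s = -2, t = 5.
Result: 238 · (-2) + 98 · (5) = 14.

gcd(238, 98) = 14; s = -2, t = 5 (check: 238·(-2) + 98·5 = 14).


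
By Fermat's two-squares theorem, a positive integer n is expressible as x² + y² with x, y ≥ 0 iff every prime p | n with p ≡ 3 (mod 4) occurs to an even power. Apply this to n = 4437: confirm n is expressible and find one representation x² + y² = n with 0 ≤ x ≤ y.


Step 1: Factor n = 4437 = 3^2 · 17 · 29.
Step 2: Check the mod-4 condition on each prime factor: 3 ≡ 3 (mod 4), exponent 2 (must be even); 17 ≡ 1 (mod 4), exponent 1; 29 ≡ 1 (mod 4), exponent 1.
All primes ≡ 3 (mod 4) appear to even exponent (or don't appear), so by the two-squares theorem n IS expressible as a sum of two squares.
Step 3: Build a representation. Group n = k² · m with k = 3 and m = 17 · 29 = 493 (a product of primes ≡ 1 (mod 4)); a representation of m scales to one of n via (k·x)² + (k·y)² = k²(x² + y²). Each prime p ≡ 1 (mod 4) is itself a sum of two squares; find a² by testing p − a² for a perfect square:
  17: 17 − 1² = 16 = 4² ⇒ 17 = 1² + 4².
  29: 29 − 1² = 28, 29 − 2² = 25 = 5² ⇒ 29 = 2² + 5².
  Combine using the Brahmagupta–Fibonacci identity (a² + b²)(c² + d²) = (ac − bd)² + (ad + bc)² = (ac + bd)² + (ad − bc)²:
  17 · 29 = 493: from (1² + 4²)(2² + 5²), take (1·2 − 4·5, 1·5 + 4·2) = (2 − 20, 5 + 8) = (-18, 13); dropping signs (only squares matter) gives (18, 13); check 18² + 13² = 324 + 169 = 493 ✓.
  Scale by k = 3: (3·18, 3·13) = (54, 39).
Step 4: Order so x ≤ y and verify: 39² + 54² = 1521 + 2916 = 4437 = n. ✓

n = 4437 = 39² + 54² (one valid representation with x ≤ y).


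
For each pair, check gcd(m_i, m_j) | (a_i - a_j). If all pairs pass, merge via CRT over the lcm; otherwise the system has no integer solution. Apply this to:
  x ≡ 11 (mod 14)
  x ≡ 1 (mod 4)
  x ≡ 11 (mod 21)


Moduli 14, 4, 21 are not pairwise coprime, so CRT works modulo lcm(m_i) when all pairwise compatibility conditions hold.
Pairwise compatibility: gcd(m_i, m_j) must divide a_i - a_j for every pair.
Merge one congruence at a time:
  Start: x ≡ 11 (mod 14).
  Combine with x ≡ 1 (mod 4): gcd(14, 4) = 2; 1 - 11 = -10, which IS divisible by 2, so compatible.
    Write x = 11 + 14·t and substitute into x ≡ 1 (mod 4): 14·t ≡ 1 − 11 = -10 (mod 4).
    Divide the congruence (and modulus) by g = 2: 7·t ≡ -5 (mod 2).
    Reduce coefficients mod 2: 1·t ≡ 1 (mod 2).
    So t ≡ 1 (mod 2).
    Then x = 11 + 14·1 = 25, valid modulo lcm(14, 4) = 28: x ≡ 25 (mod 28).
  Combine with x ≡ 11 (mod 21): gcd(28, 21) = 7; 11 - 25 = -14, which IS divisible by 7, so compatible.
    Write x = 25 + 28·t and substitute into x ≡ 11 (mod 21): 28·t ≡ 11 − 25 = -14 (mod 21).
    Divide the congruence (and modulus) by g = 7: 4·t ≡ -2 (mod 3).
    Reduce coefficients mod 3: 1·t ≡ 1 (mod 3).
    So t ≡ 1 (mod 3).
    Then x = 25 + 28·1 = 53, valid modulo lcm(28, 21) = 84: x ≡ 53 (mod 84).
Verify: 53 mod 14 = 11, 53 mod 4 = 1, 53 mod 21 = 11.

x ≡ 53 (mod 84).


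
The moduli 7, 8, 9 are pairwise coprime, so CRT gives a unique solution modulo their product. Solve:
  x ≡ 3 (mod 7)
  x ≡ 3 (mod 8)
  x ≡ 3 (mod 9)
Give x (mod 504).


Moduli 7, 8, 9 are pairwise coprime; by CRT there is a unique solution modulo M = 7 · 8 · 9 = 504.
Solve pairwise, accumulating the modulus:
  Start with x ≡ 3 (mod 7).
  Combine with x ≡ 3 (mod 8): since gcd(7, 8) = 1, we get a unique residue mod 56.
    Write x = 3 + 7·t and substitute into x ≡ 3 (mod 8): 7·t ≡ 3 − 3 = 0 (mod 8).
    The inverse of 7 mod 8 is 7 (since 7·7 = 49 = 6·8 + 1), so t ≡ 7·0 = 0 ≡ 0 (mod 8).
    Then x = 3 + 7·0 = 3, valid modulo lcm(7, 8) = 56: x ≡ 3 (mod 56).
  Combine with x ≡ 3 (mod 9): since gcd(56, 9) = 1, we get a unique residue mod 504.
    Write x = 3 + 56·t and substitute into x ≡ 3 (mod 9): 56·t ≡ 3 − 3 = 0 (mod 9).
    Reduce coefficients mod 9: 2·t ≡ 0 (mod 9).
    The inverse of 2 mod 9 is 5 (since 2·5 = 10 = 1·9 + 1), so t ≡ 5·0 = 0 ≡ 0 (mod 9).
    Then x = 3 + 56·0 = 3, valid modulo lcm(56, 9) = 504: x ≡ 3 (mod 504).
Verify: 3 mod 7 = 3 ✓, 3 mod 8 = 3 ✓, 3 mod 9 = 3 ✓.

x ≡ 3 (mod 504).


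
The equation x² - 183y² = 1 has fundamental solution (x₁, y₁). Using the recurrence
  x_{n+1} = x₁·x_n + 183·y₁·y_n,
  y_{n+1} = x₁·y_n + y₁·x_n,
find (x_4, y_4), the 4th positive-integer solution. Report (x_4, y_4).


Step 1: Find the fundamental solution (x₁, y₁) of x² - 183y² = 1.
  Expand √183 as a continued fraction. a₀ = ⌊√183⌋ = 13; iterate m_{k+1} = d_k·a_k − m_k, d_{k+1} = (183 − m_{k+1}²)/d_k, a_{k+1} = ⌊(a₀ + m_{k+1})/d_{k+1}⌋ (starting m₀ = 0, d₀ = 1), with convergents p_k = a_k·p_{k-1} + p_{k-2}, q_k = a_k·q_{k-1} + q_{k-2} (p₋₁ = 1, q₋₁ = 0):
  k = 0: a₀ = 13; p₀/q₀ = 13/1; p₀² − 183·q₀² = 169 − 183 = -14.
  k = 1: m = 13, d = 14, a = ⌊(13 + 13)/14⌋ = 1; p/q = (1·13 + 1)/(1·1 + 0) = 14/1; p² − 183·q² = 196 − 183 = 13.
  k = 2: m = 1, d = 13, a = ⌊(13 + 1)/13⌋ = 1; p/q = (1·14 + 13)/(1·1 + 1) = 27/2; p² − 183·q² = 729 − 732 = -3.
  k = 3: m = 12, d = 3, a = ⌊(13 + 12)/3⌋ = 8; p/q = (8·27 + 14)/(8·2 + 1) = 230/17; p² − 183·q² = 52900 − 52887 = 13.
  k = 4: m = 12, d = 13, a = ⌊(13 + 12)/13⌋ = 1; p/q = (1·230 + 27)/(1·17 + 2) = 257/19; p² − 183·q² = 66049 − 66063 = -14.
  k = 5: m = 1, d = 14, a = ⌊(13 + 1)/14⌋ = 1; p/q = (1·257 + 230)/(1·19 + 17) = 487/36; p² − 183·q² = 237169 − 237168 = 1.
  The first convergent with p² − 183·q² = 1 gives the fundamental solution (x₁, y₁) = (487, 36).
Step 2: Apply the recurrence (x_{n+1}, y_{n+1}) = (x₁x_n + 183y₁y_n, x₁y_n + y₁x_n) repeatedly.
  From (x_1, y_1) = (487, 36): x_2 = 487·487 + 183·36·36 = 474337; y_2 = 487·36 + 36·487 = 35064.
  From (x_2, y_2) = (474337, 35064): x_3 = 487·474337 + 183·36·35064 = 462003751; y_3 = 487·35064 + 36·474337 = 34152300.
  From (x_3, y_3) = (462003751, 34152300): x_4 = 487·462003751 + 183·36·34152300 = 449991179137; y_4 = 487·34152300 + 36·462003751 = 33264305136.
Step 3: Verify x_4² - 183·y_4² = 202492061301107624064769 - 202492061301107624064768 = 1 (should be 1). ✓

(x_1, y_1) = (487, 36); (x_4, y_4) = (449991179137, 33264305136).


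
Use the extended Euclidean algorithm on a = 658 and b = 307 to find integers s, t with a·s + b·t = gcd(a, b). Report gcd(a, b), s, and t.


Euclidean algorithm on (658, 307) — divide until remainder is 0:
  658 = 2 · 307 + 44
  307 = 6 · 44 + 43
  44 = 1 · 43 + 1
  43 = 43 · 1 + 0
gcd(658, 307) = 1.
Track Bezout coefficients alongside the remainders: start with r₀ = 658 = a·1 + b·0 (s = 1, t = 0) and r₁ = 307 = a·0 + b·1 (s = 0, t = 1); each new remainder r_{k+1} = r_{k-1} − q_k·r_k inherits s_{k+1} = s_{k-1} − q_k·s_k, t_{k+1} = t_{k-1} − q_k·t_k, so r_k = a·s_k + b·t_k at every step:
  q = 2: r = 44, s = 1 − 2·0 = 1, t = 0 − 2·1 = -2  (check: 658·1 + 307·(-2) = 44)
  q = 6: r = 43, s = 0 − 6·1 = -6, t = 1 − 6·(-2) = 13  (check: 658·(-6) + 307·13 = 43)
  q = 1: r = 1, s = 1 − 1·(-6) = 7, t = -2 − 1·13 = -15  (check: 658·7 + 307·(-15) = 1)
The row with r = 1 (the gcd) gives the Bezout coefficients s = 7, t = -15.
Result: 658 · (7) + 307 · (-15) = 1.

gcd(658, 307) = 1; s = 7, t = -15 (check: 658·7 + 307·(-15) = 1).


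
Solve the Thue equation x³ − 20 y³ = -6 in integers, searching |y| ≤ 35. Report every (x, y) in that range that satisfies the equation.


The equation is x³ - 20y³ = -6. For fixed y, x³ = 20·y³ − 6, so a solution requires the RHS to be a perfect cube.
Strategy: iterate y from -35 to 35, compute RHS = 20·y³ − 6, and check whether it is a (positive or negative) perfect cube.
Check small values of y:
  y = 0: RHS = -6 is not a perfect cube.
  y = 1: RHS = 14 is not a perfect cube.
  y = -1: RHS = -26 is not a perfect cube.
  y = 2: RHS = 154 is not a perfect cube.
  y = -2: RHS = -166 is not a perfect cube.
  y = 3: RHS = 534 is not a perfect cube.
  y = -3: RHS = -546 is not a perfect cube.
Continuing the search up to |y| = 35 finds no solutions either.
No (x, y) in the scanned range satisfies the equation.

No integer solutions with |y| ≤ 35.
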